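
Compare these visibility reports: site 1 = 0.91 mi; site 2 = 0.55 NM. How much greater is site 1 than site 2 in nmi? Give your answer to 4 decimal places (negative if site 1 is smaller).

0.2408 nmi

site 1: 0.91 SM = 0.790768 nmi.
Difference: 0.790768 − 0.550000 = 0.2408 nmi.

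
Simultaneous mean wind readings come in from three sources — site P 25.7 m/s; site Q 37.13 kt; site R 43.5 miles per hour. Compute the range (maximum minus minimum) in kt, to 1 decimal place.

12.8 kt

site P: 25.7 m/s = 49.957 kt.
site R: 43.5 mph = 37.800 kt.
Spread: 49.957 − 37.130 = 12.8 kt.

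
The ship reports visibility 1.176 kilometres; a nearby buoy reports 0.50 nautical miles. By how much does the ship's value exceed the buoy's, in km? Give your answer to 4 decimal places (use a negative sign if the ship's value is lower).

0.2500 km

the buoy: 0.50 nmi = 0.926000 km.
Difference: 1.176000 − 0.926000 = 0.2500 km.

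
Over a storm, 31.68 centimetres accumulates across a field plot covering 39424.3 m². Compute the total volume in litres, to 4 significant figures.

Depth: 31.68 cm × 10 = 316.8 mm.
1 mm over 1 m² is 1 L, so volume = 316.8 × 39424.3 = 12489618 L ≈ 12490000 L.

12490000 litres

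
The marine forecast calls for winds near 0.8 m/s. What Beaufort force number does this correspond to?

Beaufort force 1

0.8 m/s lies in the Beaufort 1 band (light air, 0.3–1.5 m/s).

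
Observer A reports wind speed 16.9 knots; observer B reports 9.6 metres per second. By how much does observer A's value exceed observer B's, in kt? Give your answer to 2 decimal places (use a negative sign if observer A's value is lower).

-1.76 kt

observer B: 9.6 m/s = 18.6609 kt.
Difference: 16.9000 − 18.6609 = -1.76 kt.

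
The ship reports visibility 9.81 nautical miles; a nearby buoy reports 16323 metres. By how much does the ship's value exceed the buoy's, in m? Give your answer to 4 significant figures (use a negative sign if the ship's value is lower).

the ship: 9.81 nmi = 18168.12 m.
Difference: 18168.12 − 16323.00 = 1845 m.

1845 m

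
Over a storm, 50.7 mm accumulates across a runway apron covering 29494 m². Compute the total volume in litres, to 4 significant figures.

1 mm over 1 m² is 1 L, so volume = 50.7 × 29494 = 1495345.8 L ≈ 1495000 L.

1495000 litres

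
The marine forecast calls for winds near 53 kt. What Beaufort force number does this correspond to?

53 kt lies in the Beaufort 10 band (storm, 48–55 kt).

Beaufort force 10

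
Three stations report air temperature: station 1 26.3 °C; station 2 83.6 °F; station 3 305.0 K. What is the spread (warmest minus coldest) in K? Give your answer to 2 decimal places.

5.55 K

station 2: 83.6 °F = 28.667 °C.
station 3: 305.0 K = 31.850 °C.
Spread: 31.850 − 26.300 = 5.550 °C.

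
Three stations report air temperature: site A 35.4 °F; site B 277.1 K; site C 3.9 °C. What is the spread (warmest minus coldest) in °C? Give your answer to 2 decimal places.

2.06 °C

site A: 35.4 °F = 1.889 °C.
site B: 277.1 K = 3.950 °C.
Spread: 3.950 − 1.889 = 2.061 °C.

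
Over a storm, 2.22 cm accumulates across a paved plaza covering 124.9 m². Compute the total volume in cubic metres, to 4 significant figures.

Depth: 2.22 cm × 10 = 22.2 mm.
1 mm over 1 m² is 1 L, so volume = 22.2 × 124.9 = 2772.78 L = 2.773 m³.

2.773 cubic metres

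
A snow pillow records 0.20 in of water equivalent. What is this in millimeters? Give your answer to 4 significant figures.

5.080 mm

1 in = 25.4 mm, so 0.20 × 25.4 = 5.080 mm.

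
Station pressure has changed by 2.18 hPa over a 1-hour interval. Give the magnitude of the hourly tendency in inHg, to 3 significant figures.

0.0644 inHg per hour

2.18 hPa / 1 h × 0.02953 inHg/hPa = 0.0644 inHg/h.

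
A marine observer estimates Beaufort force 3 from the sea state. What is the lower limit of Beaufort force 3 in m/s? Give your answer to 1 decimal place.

Beaufort 3 (gentle breeze) spans 3.4–5.4 m/s.

3.4 m/s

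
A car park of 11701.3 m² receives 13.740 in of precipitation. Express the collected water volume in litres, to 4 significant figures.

Depth: 13.740 in × 25.4 = 348.996 mm.
1 mm over 1 m² is 1 L, so volume = 348.996 × 11701.3 = 4083706.9 L ≈ 4084000 L.

4084000 litres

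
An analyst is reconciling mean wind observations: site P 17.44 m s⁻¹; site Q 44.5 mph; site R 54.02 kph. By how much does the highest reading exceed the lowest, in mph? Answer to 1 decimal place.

site P: 17.44 m/s = 39.012 mph.
site R: 54.02 km/h = 33.566 mph.
Spread: 44.500 − 33.566 = 10.9 mph.

10.9 mph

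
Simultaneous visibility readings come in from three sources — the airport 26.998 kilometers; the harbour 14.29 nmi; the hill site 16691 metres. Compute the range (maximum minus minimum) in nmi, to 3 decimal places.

5.565 nmi

the airport: 26.998 km = 14.57775 nmi.
the hill site: 16691 m = 9.01242 nmi.
Spread: 14.57775 − 9.01242 = 5.565 nmi.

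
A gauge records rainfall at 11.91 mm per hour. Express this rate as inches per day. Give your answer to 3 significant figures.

11.3 in/day

11.91 mm/hour × 0.0393701 in/mm × 24 hour/day = 11.3 in/day.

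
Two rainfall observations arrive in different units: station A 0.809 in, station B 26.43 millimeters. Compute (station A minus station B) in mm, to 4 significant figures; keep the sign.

station A: 0.809 in = 20.54860 mm.
Difference: 20.54860 − 26.43000 = -5.881 mm.

-5.881 mm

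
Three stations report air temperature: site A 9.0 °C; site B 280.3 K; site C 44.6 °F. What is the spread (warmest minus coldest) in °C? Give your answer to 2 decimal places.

site B: 280.3 K = 7.150 °C.
site C: 44.6 °F = 7.000 °C.
Spread: 9.000 − 7.000 = 2.000 °C.

2.00 °C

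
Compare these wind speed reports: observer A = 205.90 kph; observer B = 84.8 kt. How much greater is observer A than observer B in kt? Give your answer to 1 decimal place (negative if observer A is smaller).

26.4 kt

observer A: 205.90 km/h = 111.177 kt.
Difference: 111.177 − 84.800 = 26.4 kt.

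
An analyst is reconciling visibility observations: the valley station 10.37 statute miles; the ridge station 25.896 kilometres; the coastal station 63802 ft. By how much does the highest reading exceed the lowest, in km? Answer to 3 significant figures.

the valley station: 10.37 SM = 16.6889 km.
the coastal station: 63802 ft = 19.4468 km.
Spread: 25.8960 − 16.6889 = 9.21 km.

9.21 km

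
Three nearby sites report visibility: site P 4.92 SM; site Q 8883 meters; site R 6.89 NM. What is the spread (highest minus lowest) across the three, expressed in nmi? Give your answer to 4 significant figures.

site P: 4.92 SM = 4.27536 nmi.
site Q: 8883 m = 4.79644 nmi.
Spread: 6.89000 − 4.27536 = 2.615 nmi.

2.615 nmi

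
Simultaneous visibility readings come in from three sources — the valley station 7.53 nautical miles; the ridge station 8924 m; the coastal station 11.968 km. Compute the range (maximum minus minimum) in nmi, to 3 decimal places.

2.711 nmi

the ridge station: 8924 m = 4.81857 nmi.
the coastal station: 11.968 km = 6.46220 nmi.
Spread: 7.53000 − 4.81857 = 2.711 nmi.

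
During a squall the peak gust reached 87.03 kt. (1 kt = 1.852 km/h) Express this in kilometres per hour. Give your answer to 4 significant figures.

1 kt = 1.852 km/h, so 87.03 × 1.852 = 161.2 km/h.

161.2 km/h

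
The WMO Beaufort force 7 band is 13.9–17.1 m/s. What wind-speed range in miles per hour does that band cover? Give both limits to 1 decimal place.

13.9–17.1 m/s × 2.237 = 31.1–38.3 mph.

31.1 to 38.3 mph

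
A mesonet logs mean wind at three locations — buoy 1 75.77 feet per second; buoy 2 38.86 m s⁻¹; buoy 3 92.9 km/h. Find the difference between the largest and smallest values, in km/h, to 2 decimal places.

56.76 km/h

buoy 1: 75.77 ft/s = 83.1409 km/h.
buoy 2: 38.86 m/s = 139.8960 km/h.
Spread: 139.8960 − 83.1409 = 56.76 km/h.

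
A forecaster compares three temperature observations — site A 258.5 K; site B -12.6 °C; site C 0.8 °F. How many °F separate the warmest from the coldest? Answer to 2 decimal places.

8.52 °F

site A: 258.5 K = -14.650 °C.
site C: 0.8 °F = -17.333 °C.
Spread: (-12.600) − (-17.333) = 4.733 °C = 8.52 °F.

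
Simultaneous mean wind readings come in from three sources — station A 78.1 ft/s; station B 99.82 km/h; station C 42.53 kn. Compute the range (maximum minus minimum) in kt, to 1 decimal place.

station A: 78.1 ft/s = 46.273 kt.
station B: 99.82 km/h = 53.898 kt.
Spread: 53.898 − 42.530 = 11.4 kt.

11.4 kt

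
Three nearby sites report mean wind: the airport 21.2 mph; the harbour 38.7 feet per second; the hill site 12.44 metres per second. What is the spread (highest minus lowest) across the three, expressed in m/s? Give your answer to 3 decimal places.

the airport: 21.2 mph = 9.47725 m/s.
the harbour: 38.7 ft/s = 11.79576 m/s.
Spread: 12.44000 − 9.47725 = 2.963 m/s.

2.963 m/s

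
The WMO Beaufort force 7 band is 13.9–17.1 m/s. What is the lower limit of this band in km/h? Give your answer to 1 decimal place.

50.0 km/h

13.9–17.1 m/s × 3.6 = 50.0–61.6 km/h.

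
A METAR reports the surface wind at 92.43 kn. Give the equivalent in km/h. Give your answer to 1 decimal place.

171.2 km/h

1 kt = 1.852 km/h, so 92.43 × 1.852 = 171.2 km/h.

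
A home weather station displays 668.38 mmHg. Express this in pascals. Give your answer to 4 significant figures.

1 mmHg = 133.322 Pa, so 668.38 × 133.322 = 89110 Pa.

89110 Pa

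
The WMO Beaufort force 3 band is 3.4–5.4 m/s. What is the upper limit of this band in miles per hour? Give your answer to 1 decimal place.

12.1 mph

3.4–5.4 m/s × 2.237 = 7.6–12.1 mph.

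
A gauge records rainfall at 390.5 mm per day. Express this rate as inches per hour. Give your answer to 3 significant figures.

390.5 mm/day × 0.0393701 in/mm × 0.0416667 day/hour = 0.641 in/hour.

0.641 in/hour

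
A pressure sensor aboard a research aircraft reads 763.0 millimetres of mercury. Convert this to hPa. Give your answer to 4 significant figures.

1 mmHg = 1.33322 hPa, so 763.0 × 1.33322 = 1017 hPa.

1017 hPa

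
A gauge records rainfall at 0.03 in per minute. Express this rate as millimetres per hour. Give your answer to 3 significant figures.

0.03 in/minute × 25.4 mm/in × 60 minute/hour = 45.7 mm/hour.

45.7 mm/hour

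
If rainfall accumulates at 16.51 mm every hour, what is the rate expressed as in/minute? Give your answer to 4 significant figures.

0.01083 in/minute

16.51 mm/hour × 0.0393701 in/mm × 0.0166667 hour/minute = 0.01083 in/minute.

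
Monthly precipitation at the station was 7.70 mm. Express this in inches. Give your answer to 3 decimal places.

1 mm = 0.0393701 in, so 7.70 × 0.0393701 = 0.303 in.

0.303 in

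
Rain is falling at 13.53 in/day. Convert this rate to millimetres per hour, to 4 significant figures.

13.53 in/day × 25.4 mm/in × 0.0416667 day/hour = 14.32 mm/hour.

14.32 mm/hour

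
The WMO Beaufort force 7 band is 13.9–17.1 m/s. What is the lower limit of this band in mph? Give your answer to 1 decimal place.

13.9–17.1 m/s × 2.237 = 31.1–38.3 mph.

31.1 mph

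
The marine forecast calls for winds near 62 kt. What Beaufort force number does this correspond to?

Beaufort force 11

62 kt lies in the Beaufort 11 band (violent storm, 56–63 kt).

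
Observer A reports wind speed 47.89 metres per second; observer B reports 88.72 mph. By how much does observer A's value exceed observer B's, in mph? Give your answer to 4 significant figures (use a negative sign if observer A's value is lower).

18.41 mph

observer A: 47.89 m/s = 107.1269 mph.
Difference: 107.1269 − 88.7200 = 18.41 mph.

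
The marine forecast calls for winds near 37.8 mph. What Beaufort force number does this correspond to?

Beaufort force 7

37.8 mph = 16.9 m/s, which is Beaufort 7 (near gale, 13.9–17.1 m/s).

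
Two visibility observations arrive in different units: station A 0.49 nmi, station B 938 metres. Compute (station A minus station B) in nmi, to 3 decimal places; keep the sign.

-0.016 nmi

station B: 938 m = 0.50648 nmi.
Difference: 0.49000 − 0.50648 = -0.016 nmi.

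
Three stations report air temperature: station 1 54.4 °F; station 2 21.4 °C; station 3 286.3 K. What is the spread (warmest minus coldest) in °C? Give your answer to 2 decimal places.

station 1: 54.4 °F = 12.444 °C.
station 3: 286.3 K = 13.150 °C.
Spread: 21.400 − 12.444 = 8.956 °C.

8.96 °C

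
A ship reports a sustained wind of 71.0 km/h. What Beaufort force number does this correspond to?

Beaufort force 8

71.0 km/h = 19.7 m/s, which is Beaufort 8 (gale, 17.2–20.7 m/s).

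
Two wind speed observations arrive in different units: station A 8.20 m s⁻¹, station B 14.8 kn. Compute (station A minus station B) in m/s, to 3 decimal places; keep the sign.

0.586 m/s

station B: 14.8 kt = 7.61378 m/s.
Difference: 8.20000 − 7.61378 = 0.586 m/s.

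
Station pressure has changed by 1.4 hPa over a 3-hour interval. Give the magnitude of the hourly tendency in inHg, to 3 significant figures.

1.4 hPa / 3 h × 0.02953 inHg/hPa = 0.0138 inHg/h.

0.0138 inHg per hour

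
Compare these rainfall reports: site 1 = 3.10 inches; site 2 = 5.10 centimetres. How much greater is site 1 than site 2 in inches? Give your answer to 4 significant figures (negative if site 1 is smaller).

1.092 in

site 2: 5.10 cm = 2.00787 in.
Difference: 3.10000 − 2.00787 = 1.092 in.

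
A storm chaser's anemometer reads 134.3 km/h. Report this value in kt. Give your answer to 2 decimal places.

1 km/h = 0.539957 kt, so 134.3 × 0.539957 = 72.52 kt.

72.52 kt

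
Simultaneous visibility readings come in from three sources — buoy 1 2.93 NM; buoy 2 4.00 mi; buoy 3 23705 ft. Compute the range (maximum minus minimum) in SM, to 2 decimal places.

1.12 SM

buoy 1: 2.93 nmi = 3.3718 SM.
buoy 3: 23705 ft = 4.4896 SM.
Spread: 4.4896 − 3.3718 = 1.12 SM.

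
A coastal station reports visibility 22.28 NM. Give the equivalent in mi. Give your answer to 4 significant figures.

25.64 SM

1 nmi = 1.15078 SM, so 22.28 × 1.15078 = 25.64 SM.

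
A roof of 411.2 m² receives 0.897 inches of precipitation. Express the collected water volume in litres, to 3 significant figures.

9370 litres

Depth: 0.897 in × 25.4 = 22.7838 mm.
1 mm over 1 m² is 1 L, so volume = 22.7838 × 411.2 = 9368.6986 L ≈ 9370 L.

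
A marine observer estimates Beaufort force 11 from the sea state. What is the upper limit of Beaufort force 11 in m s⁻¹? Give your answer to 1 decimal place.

32.6 m/s

Beaufort 11 (violent storm) spans 28.5–32.6 m/s.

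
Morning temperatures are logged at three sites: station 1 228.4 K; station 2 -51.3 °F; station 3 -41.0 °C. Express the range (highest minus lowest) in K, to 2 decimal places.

station 1: 228.4 K = -44.750 °C.
station 2: -51.3 °F = -46.278 °C.
Spread: (-41.000) − (-46.278) = 5.278 °C.

5.28 K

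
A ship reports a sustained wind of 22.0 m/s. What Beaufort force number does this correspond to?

Beaufort force 9

22.0 m/s lies in the Beaufort 9 band (strong gale, 20.8–24.4 m/s).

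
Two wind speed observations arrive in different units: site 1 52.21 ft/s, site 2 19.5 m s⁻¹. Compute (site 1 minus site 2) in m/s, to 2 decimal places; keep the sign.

-3.59 m/s

site 1: 52.21 ft/s = 15.9136 m/s.
Difference: 15.9136 − 19.5000 = -3.59 m/s.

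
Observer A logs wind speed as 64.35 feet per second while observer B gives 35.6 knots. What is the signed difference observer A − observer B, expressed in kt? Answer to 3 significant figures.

2.53 kt

observer A: 64.35 ft/s = 38.1263 kt.
Difference: 38.1263 − 35.6000 = 2.53 kt.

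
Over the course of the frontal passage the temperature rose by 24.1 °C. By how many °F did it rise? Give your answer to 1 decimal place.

43.4 °F

For a temperature change the 32° offset cancels: Δ°F = 24.1 × 1.8 = 43.4 °F.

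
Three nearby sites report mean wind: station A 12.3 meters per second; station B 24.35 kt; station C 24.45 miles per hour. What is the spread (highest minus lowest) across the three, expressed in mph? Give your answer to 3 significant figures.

3.57 mph

station A: 12.3 m/s = 27.5143 mph.
station B: 24.35 kt = 28.0215 mph.
Spread: 28.0215 − 24.4500 = 3.57 mph.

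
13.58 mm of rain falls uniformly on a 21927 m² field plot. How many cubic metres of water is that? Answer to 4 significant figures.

1 mm over 1 m² is 1 L, so volume = 13.58 × 21927 = 297768.66 L = 297.8 m³.

297.8 cubic metres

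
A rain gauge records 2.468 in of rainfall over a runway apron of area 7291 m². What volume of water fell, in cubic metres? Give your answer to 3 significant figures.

457 cubic metres

Depth: 2.468 in × 25.4 = 62.6872 mm.
1 mm over 1 m² is 1 L, so volume = 62.6872 × 7291 = 457052.38 L = 457 m³.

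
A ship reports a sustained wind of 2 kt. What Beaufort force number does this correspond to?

Beaufort force 1

2 kt lies in the Beaufort 1 band (light air, 1–3 kt).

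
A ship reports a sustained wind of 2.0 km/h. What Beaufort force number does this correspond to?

Beaufort force 1

2.0 km/h = 0.6 m/s, which is Beaufort 1 (light air, 0.3–1.5 m/s).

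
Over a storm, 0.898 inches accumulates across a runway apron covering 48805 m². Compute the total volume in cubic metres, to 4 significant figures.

1113 cubic metres

Depth: 0.898 in × 25.4 = 22.8092 mm.
1 mm over 1 m² is 1 L, so volume = 22.8092 × 48805 = 1113203 L = 1113 m³.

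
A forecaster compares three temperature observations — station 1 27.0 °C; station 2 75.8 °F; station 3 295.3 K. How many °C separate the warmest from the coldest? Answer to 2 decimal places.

station 2: 75.8 °F = 24.333 °C.
station 3: 295.3 K = 22.150 °C.
Spread: 27.000 − 22.150 = 4.850 °C.

4.85 °C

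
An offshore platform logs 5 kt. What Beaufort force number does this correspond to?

5 kt lies in the Beaufort 2 band (light breeze, 4–6 kt).

Beaufort force 2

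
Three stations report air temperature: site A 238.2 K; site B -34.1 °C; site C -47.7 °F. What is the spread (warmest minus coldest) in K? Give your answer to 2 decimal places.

10.18 K

site A: 238.2 K = -34.950 °C.
site C: -47.7 °F = -44.278 °C.
Spread: (-34.100) − (-44.278) = 10.178 °C.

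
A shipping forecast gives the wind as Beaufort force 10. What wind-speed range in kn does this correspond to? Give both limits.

48 to 55 kt

Beaufort 10 (storm) spans 48–55 knots.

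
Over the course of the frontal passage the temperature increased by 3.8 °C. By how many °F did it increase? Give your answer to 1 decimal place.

6.8 °F

Converting a difference, only the 9/5 scale factor applies: Δ°F = 3.8 × 1.8 = 6.8 °F.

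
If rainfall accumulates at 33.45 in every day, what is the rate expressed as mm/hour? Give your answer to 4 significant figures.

35.40 mm/hour

33.45 in/day × 25.4 mm/in × 0.0416667 day/hour = 35.40 mm/hour.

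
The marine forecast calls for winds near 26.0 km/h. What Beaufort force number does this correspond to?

Beaufort force 4

26.0 km/h = 7.2 m/s, which is Beaufort 4 (moderate breeze, 5.5–7.9 m/s).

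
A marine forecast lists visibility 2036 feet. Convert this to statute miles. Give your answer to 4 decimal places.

1 ft = 0.000189394 SM, so 2036 × 0.000189394 = 0.3856 SM.

0.3856 SM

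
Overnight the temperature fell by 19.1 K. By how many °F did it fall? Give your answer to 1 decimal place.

34.4 °F

Converting a difference, only the 9/5 scale factor applies: Δ°F = 19.1 × 1.8 = 34.4 °F.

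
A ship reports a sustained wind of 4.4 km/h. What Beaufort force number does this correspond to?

Beaufort force 1

4.4 km/h = 1.2 m/s, which is Beaufort 1 (light air, 0.3–1.5 m/s).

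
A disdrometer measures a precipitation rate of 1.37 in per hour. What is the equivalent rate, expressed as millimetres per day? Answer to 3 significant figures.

835 mm/day

1.37 in/hour × 25.4 mm/in × 24 hour/day = 835 mm/day.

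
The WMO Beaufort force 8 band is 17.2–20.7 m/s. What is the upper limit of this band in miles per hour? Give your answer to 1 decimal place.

46.3 mph

17.2–20.7 m/s × 2.237 = 38.5–46.3 mph.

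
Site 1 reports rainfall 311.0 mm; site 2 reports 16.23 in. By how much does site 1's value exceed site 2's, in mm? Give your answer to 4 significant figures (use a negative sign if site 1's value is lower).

site 2: 16.23 in = 412.242 mm.
Difference: 311.000 − 412.242 = -101.2 mm.

-101.2 mm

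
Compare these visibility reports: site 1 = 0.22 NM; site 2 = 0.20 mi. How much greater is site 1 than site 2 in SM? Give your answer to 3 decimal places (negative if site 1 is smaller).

0.053 SM

site 1: 0.22 nmi = 0.25317 SM.
Difference: 0.25317 − 0.20000 = 0.053 SM.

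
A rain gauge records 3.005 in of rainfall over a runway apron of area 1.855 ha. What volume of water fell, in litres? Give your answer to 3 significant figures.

1420000 litres

Depth: 3.005 in × 25.4 = 76.327 mm.
Area: 1.855 ha = 18550 m².
1 mm over 1 m² is 1 L, so volume = 76.327 × 18550 = 1415865.8 L ≈ 1420000 L.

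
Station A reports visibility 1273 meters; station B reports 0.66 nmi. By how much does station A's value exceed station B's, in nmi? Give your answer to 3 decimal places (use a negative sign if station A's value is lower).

0.027 nmi

station A: 1273 m = 0.68737 nmi.
Difference: 0.68737 − 0.66000 = 0.027 nmi.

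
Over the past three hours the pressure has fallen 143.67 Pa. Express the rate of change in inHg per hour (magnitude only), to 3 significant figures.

0.0141 inHg per hour

143.67 Pa / 3 h × 0.0002953 inHg/Pa = 0.0141 inHg/h.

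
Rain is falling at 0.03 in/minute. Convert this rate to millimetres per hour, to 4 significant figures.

45.72 mm/hour

0.03 in/minute × 25.4 mm/in × 60 minute/hour = 45.72 mm/hour.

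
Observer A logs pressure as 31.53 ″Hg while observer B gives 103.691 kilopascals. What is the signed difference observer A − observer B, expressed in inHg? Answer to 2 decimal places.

observer B: 103.691 kPa = 30.6199 inHg.
Difference: 31.5300 − 30.6199 = 0.91 inHg.

0.91 inHg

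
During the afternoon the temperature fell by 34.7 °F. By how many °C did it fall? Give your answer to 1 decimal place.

19.3 °C

Converting a difference, only the 9/5 scale factor applies: Δ°C = 34.7 × 0.5556 = 19.3 °C.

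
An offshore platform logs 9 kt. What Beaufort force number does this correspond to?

Beaufort force 3

9 kt lies in the Beaufort 3 band (gentle breeze, 7–10 kt).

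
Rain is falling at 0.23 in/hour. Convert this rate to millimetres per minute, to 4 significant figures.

0.23 in/hour × 25.4 mm/in × 0.0166667 hour/minute = 0.09737 mm/minute.

0.09737 mm/minute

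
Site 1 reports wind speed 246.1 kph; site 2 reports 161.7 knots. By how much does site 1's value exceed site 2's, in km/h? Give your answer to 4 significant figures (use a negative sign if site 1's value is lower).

-53.37 km/h

site 2: 161.7 kt = 299.4684 km/h.
Difference: 246.1000 − 299.4684 = -53.37 km/h.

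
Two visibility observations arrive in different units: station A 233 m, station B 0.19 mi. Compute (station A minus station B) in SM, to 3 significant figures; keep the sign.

-0.0452 SM

station A: 233 m = 0.144779 SM.
Difference: 0.144779 − 0.190000 = -0.0452 SM.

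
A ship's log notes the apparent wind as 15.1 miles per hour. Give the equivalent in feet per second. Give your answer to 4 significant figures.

1 mph = 1.46667 ft/s, so 15.1 × 1.46667 = 22.15 ft/s.

22.15 ft/s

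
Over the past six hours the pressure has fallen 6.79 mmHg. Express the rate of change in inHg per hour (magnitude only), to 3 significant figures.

0.0446 inHg per hour

6.79 mmHg / 6 h × 0.0393701 inHg/mmHg = 0.0446 inHg/h.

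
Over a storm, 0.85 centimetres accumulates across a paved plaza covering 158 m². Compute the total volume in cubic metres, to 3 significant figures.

Depth: 0.85 cm × 10 = 8.5 mm.
1 mm over 1 m² is 1 L, so volume = 8.5 × 158 = 1343 L = 1.34 m³.

1.34 cubic metres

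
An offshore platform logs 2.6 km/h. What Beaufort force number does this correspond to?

2.6 km/h = 0.7 m/s, which is Beaufort 1 (light air, 0.3–1.5 m/s).

Beaufort force 1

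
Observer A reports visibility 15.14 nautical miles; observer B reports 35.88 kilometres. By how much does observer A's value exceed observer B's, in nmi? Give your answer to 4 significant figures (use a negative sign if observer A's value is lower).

observer B: 35.88 km = 19.37365 nmi.
Difference: 15.14000 − 19.37365 = -4.234 nmi.

-4.234 nmi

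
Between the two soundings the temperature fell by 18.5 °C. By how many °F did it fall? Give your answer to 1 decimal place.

For a temperature change the 32° offset cancels: Δ°F = 18.5 × 1.8 = 33.3 °F.

33.3 °F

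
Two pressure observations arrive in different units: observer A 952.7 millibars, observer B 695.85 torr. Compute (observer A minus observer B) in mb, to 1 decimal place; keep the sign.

observer B: 695.85 mmHg = 927.724 mb.
Difference: 952.700 − 927.724 = 25.0 mb.

25.0 mb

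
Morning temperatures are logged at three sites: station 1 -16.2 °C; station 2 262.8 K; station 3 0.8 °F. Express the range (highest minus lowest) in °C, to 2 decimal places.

6.98 °C

station 2: 262.8 K = -10.350 °C.
station 3: 0.8 °F = -17.333 °C.
Spread: (-10.350) − (-17.333) = 6.983 °C.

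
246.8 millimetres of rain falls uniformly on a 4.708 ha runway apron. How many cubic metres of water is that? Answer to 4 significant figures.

Area: 4.708 ha = 47080 m².
1 mm over 1 m² is 1 L, so volume = 246.8 × 47080 = 11619344 L = 11620 m³.

11620 cubic metres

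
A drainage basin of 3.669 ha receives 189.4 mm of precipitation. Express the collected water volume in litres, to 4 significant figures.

Area: 3.669 ha = 36690 m².
1 mm over 1 m² is 1 L, so volume = 189.4 × 36690 = 6949086 L ≈ 6949000 L.

6949000 litres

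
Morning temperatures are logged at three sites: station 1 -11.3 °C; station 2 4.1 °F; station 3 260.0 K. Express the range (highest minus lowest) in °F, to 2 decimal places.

station 2: 4.1 °F = -15.500 °C.
station 3: 260.0 K = -13.150 °C.
Spread: (-11.300) − (-15.500) = 4.200 °C = 7.56 °F.

7.56 °F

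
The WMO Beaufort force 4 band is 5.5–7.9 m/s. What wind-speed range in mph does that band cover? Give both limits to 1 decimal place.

12.3 to 17.7 mph

5.5–7.9 m/s × 2.237 = 12.3–17.7 mph.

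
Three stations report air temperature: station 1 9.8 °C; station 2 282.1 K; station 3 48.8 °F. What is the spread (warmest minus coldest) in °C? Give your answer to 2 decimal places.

station 2: 282.1 K = 8.950 °C.
station 3: 48.8 °F = 9.333 °C.
Spread: 9.800 − 8.950 = 0.850 °C.

0.85 °C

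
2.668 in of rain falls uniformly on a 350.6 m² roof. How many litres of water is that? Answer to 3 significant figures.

Depth: 2.668 in × 25.4 = 67.7672 mm.
1 mm over 1 m² is 1 L, so volume = 67.7672 × 350.6 = 23759.18 L ≈ 23800 L.

23800 litres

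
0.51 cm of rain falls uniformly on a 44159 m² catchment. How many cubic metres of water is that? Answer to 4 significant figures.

Depth: 0.51 cm × 10 = 5.1 mm.
1 mm over 1 m² is 1 L, so volume = 5.1 × 44159 = 225210.9 L = 225.2 m³.

225.2 cubic metres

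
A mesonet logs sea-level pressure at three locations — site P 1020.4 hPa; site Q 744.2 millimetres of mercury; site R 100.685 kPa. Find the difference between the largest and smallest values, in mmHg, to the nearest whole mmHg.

21 mmHg

site P: 1020.4 hPa = 765.36 mmHg.
site R: 100.685 kPa = 755.20 mmHg.
Spread: 765.36 − 744.20 = 21 mmHg.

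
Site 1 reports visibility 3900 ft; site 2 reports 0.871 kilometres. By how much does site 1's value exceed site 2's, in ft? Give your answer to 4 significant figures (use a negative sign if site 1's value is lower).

1042 ft

site 2: 0.871 km = 2857.61 ft.
Difference: 3900.00 − 2857.61 = 1042 ft.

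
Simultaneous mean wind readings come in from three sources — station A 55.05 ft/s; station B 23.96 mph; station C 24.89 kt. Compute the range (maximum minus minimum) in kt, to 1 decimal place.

station A: 55.05 ft/s = 32.616 kt.
station B: 23.96 mph = 20.821 kt.
Spread: 32.616 − 20.821 = 11.8 kt.

11.8 kt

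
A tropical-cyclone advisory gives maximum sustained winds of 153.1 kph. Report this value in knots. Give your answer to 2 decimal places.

1 km/h = 0.539957 kt, so 153.1 × 0.539957 = 82.67 kt.

82.67 kt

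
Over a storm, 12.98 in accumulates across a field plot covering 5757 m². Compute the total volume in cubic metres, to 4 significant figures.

Depth: 12.98 in × 25.4 = 329.692 mm.
1 mm over 1 m² is 1 L, so volume = 329.692 × 5757 = 1898036.8 L = 1898 m³.

1898 cubic metres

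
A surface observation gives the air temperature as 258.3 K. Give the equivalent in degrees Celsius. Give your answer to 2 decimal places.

°C = 258.3 − 273.15 = -14.85 °C.

-14.85 °C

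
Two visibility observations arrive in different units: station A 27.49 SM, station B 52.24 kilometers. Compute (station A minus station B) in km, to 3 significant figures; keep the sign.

station A: 27.49 SM = 44.2409 km.
Difference: 44.2409 − 52.2400 = -8.00 km.

-8.00 km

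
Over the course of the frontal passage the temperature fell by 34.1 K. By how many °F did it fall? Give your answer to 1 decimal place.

For a temperature change the 32° offset cancels: Δ°F = 34.1 × 1.8 = 61.4 °F.

61.4 °F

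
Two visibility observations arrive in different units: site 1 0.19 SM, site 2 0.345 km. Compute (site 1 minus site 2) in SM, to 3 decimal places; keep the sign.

site 2: 0.345 km = 0.21437 SM.
Difference: 0.19000 − 0.21437 = -0.024 SM.

-0.024 SM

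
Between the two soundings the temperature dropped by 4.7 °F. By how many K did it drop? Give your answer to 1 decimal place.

A change of 1 °C equals a change of 1.8 °F: ΔK = 4.7 × 0.5556 = 2.6 K.

2.6 K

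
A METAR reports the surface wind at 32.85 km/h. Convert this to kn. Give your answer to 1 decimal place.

17.7 kt

1 km/h = 0.539957 kt, so 32.85 × 0.539957 = 17.7 kt.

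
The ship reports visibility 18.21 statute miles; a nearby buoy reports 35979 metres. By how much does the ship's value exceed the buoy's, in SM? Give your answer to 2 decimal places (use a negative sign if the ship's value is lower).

the buoy: 35979 m = 22.3563 SM.
Difference: 18.2100 − 22.3563 = -4.15 SM.

-4.15 SM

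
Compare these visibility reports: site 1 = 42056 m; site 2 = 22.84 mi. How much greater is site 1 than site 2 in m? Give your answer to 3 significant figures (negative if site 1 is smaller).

5300 m

site 2: 22.84 SM = 36757.42 m.
Difference: 42056.00 − 36757.42 = 5300 m.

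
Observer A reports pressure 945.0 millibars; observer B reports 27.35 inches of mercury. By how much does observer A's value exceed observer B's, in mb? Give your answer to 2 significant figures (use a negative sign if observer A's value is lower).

observer B: 27.35 inHg = 926.18 mb.
Difference: 945.00 − 926.18 = 19 mb.

19 mb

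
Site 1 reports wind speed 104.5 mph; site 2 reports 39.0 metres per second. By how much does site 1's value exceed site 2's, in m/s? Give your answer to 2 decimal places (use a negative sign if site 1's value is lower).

site 1: 104.5 mph = 46.7157 m/s.
Difference: 46.7157 − 39.0000 = 7.72 m/s.

7.72 m/s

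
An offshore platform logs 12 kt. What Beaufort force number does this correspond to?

Beaufort force 4

12 kt lies in the Beaufort 4 band (moderate breeze, 11–16 kt).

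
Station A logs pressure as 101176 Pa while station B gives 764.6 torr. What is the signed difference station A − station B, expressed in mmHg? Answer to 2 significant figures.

station A: 101176 Pa = 758.882 mmHg.
Difference: 758.882 − 764.600 = -5.7 mmHg.

-5.7 mmHg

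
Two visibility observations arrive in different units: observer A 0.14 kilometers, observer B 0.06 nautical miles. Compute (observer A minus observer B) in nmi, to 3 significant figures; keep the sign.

observer A: 0.14 km = 0.075594 nmi.
Difference: 0.075594 − 0.060000 = 0.0156 nmi.

0.0156 nmi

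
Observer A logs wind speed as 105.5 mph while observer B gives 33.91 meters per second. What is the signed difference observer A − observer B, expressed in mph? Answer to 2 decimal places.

29.65 mph

observer B: 33.91 m/s = 75.8545 mph.
Difference: 105.5000 − 75.8545 = 29.65 mph.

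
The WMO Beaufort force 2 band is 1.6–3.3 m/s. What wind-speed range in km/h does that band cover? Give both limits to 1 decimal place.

5.8 to 11.9 km/h

1.6–3.3 m/s × 3.6 = 5.8–11.9 km/h.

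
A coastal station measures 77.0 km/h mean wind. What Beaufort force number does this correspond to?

Beaufort force 9

77.0 km/h = 21.4 m/s, which is Beaufort 9 (strong gale, 20.8–24.4 m/s).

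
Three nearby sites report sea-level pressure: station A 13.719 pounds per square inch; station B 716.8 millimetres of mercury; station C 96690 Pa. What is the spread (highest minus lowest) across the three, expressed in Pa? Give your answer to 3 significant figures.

station A: 13.719 psi = 94589.18 Pa.
station B: 716.8 mmHg = 95565.49 Pa.
Spread: 96690.00 − 94589.18 = 2100 Pa.

2100 Pa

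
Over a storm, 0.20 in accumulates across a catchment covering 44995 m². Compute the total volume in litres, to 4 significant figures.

228600 litres

Depth: 0.20 in × 25.4 = 5.08 mm.
1 mm over 1 m² is 1 L, so volume = 5.08 × 44995 = 228574.6 L ≈ 228600 L.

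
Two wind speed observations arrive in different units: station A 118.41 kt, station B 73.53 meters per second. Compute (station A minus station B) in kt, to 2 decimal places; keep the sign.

-24.52 kt

station B: 73.53 m/s = 142.9309 kt.
Difference: 118.4100 − 142.9309 = -24.52 kt.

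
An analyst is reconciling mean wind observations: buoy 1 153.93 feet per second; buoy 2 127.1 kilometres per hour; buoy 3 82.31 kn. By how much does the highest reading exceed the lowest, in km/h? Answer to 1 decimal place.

buoy 1: 153.93 ft/s = 168.904 km/h.
buoy 3: 82.31 kt = 152.438 km/h.
Spread: 168.904 − 127.100 = 41.8 km/h.

41.8 km/h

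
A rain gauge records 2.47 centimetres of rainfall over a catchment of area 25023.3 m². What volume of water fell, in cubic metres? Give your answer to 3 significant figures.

618 cubic metres

Depth: 2.47 cm × 10 = 24.7 mm.
1 mm over 1 m² is 1 L, so volume = 24.7 × 25023.3 = 618075.51 L = 618 m³.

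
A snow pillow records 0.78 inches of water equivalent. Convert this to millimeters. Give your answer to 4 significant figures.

19.81 mm

1 in = 25.4 mm, so 0.78 × 25.4 = 19.81 mm.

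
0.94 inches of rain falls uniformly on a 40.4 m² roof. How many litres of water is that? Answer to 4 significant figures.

964.6 litres

Depth: 0.94 in × 25.4 = 23.876 mm.
1 mm over 1 m² is 1 L, so volume = 23.876 × 40.4 = 964.5904 L ≈ 964.6 L.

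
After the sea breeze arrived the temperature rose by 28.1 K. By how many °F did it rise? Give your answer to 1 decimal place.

50.6 °F

Converting a difference, only the 9/5 scale factor applies: Δ°F = 28.1 × 1.8 = 50.6 °F.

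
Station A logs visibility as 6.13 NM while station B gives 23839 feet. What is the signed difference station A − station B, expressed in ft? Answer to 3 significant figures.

station A: 6.13 nmi = 37246.59 ft.
Difference: 37246.59 − 23839.00 = 13400 ft.

13400 ft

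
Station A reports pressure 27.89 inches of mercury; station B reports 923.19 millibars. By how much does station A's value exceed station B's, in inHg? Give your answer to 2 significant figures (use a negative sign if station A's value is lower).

station B: 923.19 mb = 27.2618 inHg.
Difference: 27.8900 − 27.2618 = 0.63 inHg.

0.63 inHg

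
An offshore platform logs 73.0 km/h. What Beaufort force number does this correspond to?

73.0 km/h = 20.3 m/s, which is Beaufort 8 (gale, 17.2–20.7 m/s).

Beaufort force 8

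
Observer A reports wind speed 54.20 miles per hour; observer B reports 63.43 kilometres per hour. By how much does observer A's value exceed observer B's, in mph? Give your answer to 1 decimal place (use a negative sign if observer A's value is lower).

observer B: 63.43 km/h = 39.414 mph.
Difference: 54.200 − 39.414 = 14.8 mph.

14.8 mph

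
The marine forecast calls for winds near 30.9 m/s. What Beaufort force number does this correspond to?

Beaufort force 11

30.9 m/s lies in the Beaufort 11 band (violent storm, 28.5–32.6 m/s).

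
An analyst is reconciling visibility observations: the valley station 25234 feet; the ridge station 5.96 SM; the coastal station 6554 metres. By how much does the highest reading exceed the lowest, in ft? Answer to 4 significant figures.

the ridge station: 5.96 SM = 31468.80 ft.
the coastal station: 6554 m = 21502.62 ft.
Spread: 31468.80 − 21502.62 = 9966 ft.

9966 ft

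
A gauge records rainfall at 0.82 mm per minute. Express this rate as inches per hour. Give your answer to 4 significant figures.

1.937 in/hour

0.82 mm/minute × 0.0393701 in/mm × 60 minute/hour = 1.937 in/hour.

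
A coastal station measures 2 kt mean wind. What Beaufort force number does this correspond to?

2 kt lies in the Beaufort 1 band (light air, 1–3 kt).

Beaufort force 1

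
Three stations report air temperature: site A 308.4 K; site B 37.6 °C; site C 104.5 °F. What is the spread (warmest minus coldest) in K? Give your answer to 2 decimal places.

5.03 K

site A: 308.4 K = 35.250 °C.
site C: 104.5 °F = 40.278 °C.
Spread: 40.278 − 35.250 = 5.028 °C.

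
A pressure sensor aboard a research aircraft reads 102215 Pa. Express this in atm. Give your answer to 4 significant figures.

1.009 atm

1 Pa = 9.86923e-06 atm, so 102215 × 9.86923e-06 = 1.009 atm.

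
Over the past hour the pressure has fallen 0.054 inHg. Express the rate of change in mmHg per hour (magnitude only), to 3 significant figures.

1.37 mmHg per hour

0.054 inHg / 1 h × 25.4 mmHg/inHg = 1.37 mmHg/h.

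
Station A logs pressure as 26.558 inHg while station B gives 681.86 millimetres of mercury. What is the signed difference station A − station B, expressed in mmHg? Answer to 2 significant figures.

-7.3 mmHg

station A: 26.558 inHg = 674.573 mmHg.
Difference: 674.573 − 681.860 = -7.3 mmHg.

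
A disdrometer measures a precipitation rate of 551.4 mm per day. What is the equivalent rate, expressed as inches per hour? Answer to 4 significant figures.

551.4 mm/day × 0.0393701 in/mm × 0.0416667 day/hour = 0.9045 in/hour.

0.9045 in/hour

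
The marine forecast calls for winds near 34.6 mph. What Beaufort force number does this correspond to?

Beaufort force 7

34.6 mph = 15.5 m/s, which is Beaufort 7 (near gale, 13.9–17.1 m/s).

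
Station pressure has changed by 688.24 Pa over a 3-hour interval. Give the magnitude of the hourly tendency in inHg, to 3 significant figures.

688.24 Pa / 3 h × 0.0002953 inHg/Pa = 0.0677 inHg/h.

0.0677 inHg per hour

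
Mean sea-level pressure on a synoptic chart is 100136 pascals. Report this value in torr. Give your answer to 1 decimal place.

751.1 mmHg

1 Pa = 0.00750062 mmHg, so 100136 × 0.00750062 = 751.1 mmHg.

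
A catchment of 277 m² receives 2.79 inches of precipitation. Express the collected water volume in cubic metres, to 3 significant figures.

Depth: 2.79 in × 25.4 = 70.866 mm.
1 mm over 1 m² is 1 L, so volume = 70.866 × 277 = 19629.882 L = 19.6 m³.

19.6 cubic metres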